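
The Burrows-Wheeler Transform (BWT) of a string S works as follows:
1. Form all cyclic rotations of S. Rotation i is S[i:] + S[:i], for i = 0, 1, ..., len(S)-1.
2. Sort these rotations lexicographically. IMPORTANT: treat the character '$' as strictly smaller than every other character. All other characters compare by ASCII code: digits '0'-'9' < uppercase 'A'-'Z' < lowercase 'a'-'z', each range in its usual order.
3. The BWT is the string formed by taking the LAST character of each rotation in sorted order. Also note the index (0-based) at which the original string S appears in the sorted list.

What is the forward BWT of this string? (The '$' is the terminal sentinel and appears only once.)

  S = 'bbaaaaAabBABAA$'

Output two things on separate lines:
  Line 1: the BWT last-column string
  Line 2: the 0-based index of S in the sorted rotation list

Answer: AABBaAbaaabAab$
14

Derivation:
All 15 rotations (rotation i = S[i:]+S[:i]):
  rot[0] = bbaaaaAabBABAA$
  rot[1] = baaaaAabBABAA$b
  rot[2] = aaaaAabBABAA$bb
  rot[3] = aaaAabBABAA$bba
  rot[4] = aaAabBABAA$bbaa
  rot[5] = aAabBABAA$bbaaa
  rot[6] = AabBABAA$bbaaaa
  rot[7] = abBABAA$bbaaaaA
  rot[8] = bBABAA$bbaaaaAa
  rot[9] = BABAA$bbaaaaAab
  rot[10] = ABAA$bbaaaaAabB
  rot[11] = BAA$bbaaaaAabBA
  rot[12] = AA$bbaaaaAabBAB
  rot[13] = A$bbaaaaAabBABA
  rot[14] = $bbaaaaAabBABAA
Sorted (with $ < everything):
  sorted[0] = $bbaaaaAabBABAA  (last char: 'A')
  sorted[1] = A$bbaaaaAabBABA  (last char: 'A')
  sorted[2] = AA$bbaaaaAabBAB  (last char: 'B')
  sorted[3] = ABAA$bbaaaaAabB  (last char: 'B')
  sorted[4] = AabBABAA$bbaaaa  (last char: 'a')
  sorted[5] = BAA$bbaaaaAabBA  (last char: 'A')
  sorted[6] = BABAA$bbaaaaAab  (last char: 'b')
  sorted[7] = aAabBABAA$bbaaa  (last char: 'a')
  sorted[8] = aaAabBABAA$bbaa  (last char: 'a')
  sorted[9] = aaaAabBABAA$bba  (last char: 'a')
  sorted[10] = aaaaAabBABAA$bb  (last char: 'b')
  sorted[11] = abBABAA$bbaaaaA  (last char: 'A')
  sorted[12] = bBABAA$bbaaaaAa  (last char: 'a')
  sorted[13] = baaaaAabBABAA$b  (last char: 'b')
  sorted[14] = bbaaaaAabBABAA$  (last char: '$')
Last column: AABBaAbaaabAab$
Original string S is at sorted index 14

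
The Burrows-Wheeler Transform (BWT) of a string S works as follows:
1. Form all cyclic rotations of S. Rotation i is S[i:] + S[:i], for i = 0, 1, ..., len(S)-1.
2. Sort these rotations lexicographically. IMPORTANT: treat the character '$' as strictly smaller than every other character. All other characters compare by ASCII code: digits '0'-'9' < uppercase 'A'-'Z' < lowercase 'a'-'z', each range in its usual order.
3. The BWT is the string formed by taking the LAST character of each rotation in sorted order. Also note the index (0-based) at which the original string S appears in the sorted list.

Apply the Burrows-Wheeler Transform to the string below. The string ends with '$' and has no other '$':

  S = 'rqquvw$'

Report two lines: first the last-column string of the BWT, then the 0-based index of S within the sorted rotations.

All 7 rotations (rotation i = S[i:]+S[:i]):
  rot[0] = rqquvw$
  rot[1] = qquvw$r
  rot[2] = quvw$rq
  rot[3] = uvw$rqq
  rot[4] = vw$rqqu
  rot[5] = w$rqquv
  rot[6] = $rqquvw
Sorted (with $ < everything):
  sorted[0] = $rqquvw  (last char: 'w')
  sorted[1] = qquvw$r  (last char: 'r')
  sorted[2] = quvw$rq  (last char: 'q')
  sorted[3] = rqquvw$  (last char: '$')
  sorted[4] = uvw$rqq  (last char: 'q')
  sorted[5] = vw$rqqu  (last char: 'u')
  sorted[6] = w$rqquv  (last char: 'v')
Last column: wrq$quv
Original string S is at sorted index 3

Answer: wrq$quv
3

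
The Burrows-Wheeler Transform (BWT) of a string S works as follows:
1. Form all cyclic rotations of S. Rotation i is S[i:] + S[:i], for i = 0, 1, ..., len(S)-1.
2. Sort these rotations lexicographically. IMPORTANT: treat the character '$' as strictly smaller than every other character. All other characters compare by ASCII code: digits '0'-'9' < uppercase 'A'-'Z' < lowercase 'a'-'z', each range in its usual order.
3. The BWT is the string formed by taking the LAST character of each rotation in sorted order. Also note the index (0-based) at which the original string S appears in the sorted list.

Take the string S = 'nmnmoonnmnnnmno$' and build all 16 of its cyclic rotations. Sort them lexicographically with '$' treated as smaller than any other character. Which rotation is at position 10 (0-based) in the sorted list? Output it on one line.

All 16 rotations (rotation i = S[i:]+S[:i]):
  rot[0] = nmnmoonnmnnnmno$
  rot[1] = mnmoonnmnnnmno$n
  rot[2] = nmoonnmnnnmno$nm
  rot[3] = moonnmnnnmno$nmn
  rot[4] = oonnmnnnmno$nmnm
  rot[5] = onnmnnnmno$nmnmo
  rot[6] = nnmnnnmno$nmnmoo
  rot[7] = nmnnnmno$nmnmoon
  rot[8] = mnnnmno$nmnmoonn
  rot[9] = nnnmno$nmnmoonnm
  rot[10] = nnmno$nmnmoonnmn
  rot[11] = nmno$nmnmoonnmnn
  rot[12] = mno$nmnmoonnmnnn
  rot[13] = no$nmnmoonnmnnnm
  rot[14] = o$nmnmoonnmnnnmn
  rot[15] = $nmnmoonnmnnnmno
Sorted (with $ < everything):
  sorted[0] = $nmnmoonnmnnnmno
  sorted[1] = mnmoonnmnnnmno$n
  sorted[2] = mnnnmno$nmnmoonn
  sorted[3] = mno$nmnmoonnmnnn
  sorted[4] = moonnmnnnmno$nmn
  sorted[5] = nmnmoonnmnnnmno$
  sorted[6] = nmnnnmno$nmnmoon
  sorted[7] = nmno$nmnmoonnmnn
  sorted[8] = nmoonnmnnnmno$nm
  sorted[9] = nnmnnnmno$nmnmoo
  sorted[10] = nnmno$nmnmoonnmn
  sorted[11] = nnnmno$nmnmoonnm
  sorted[12] = no$nmnmoonnmnnnm
  sorted[13] = o$nmnmoonnmnnnmn
  sorted[14] = onnmnnnmno$nmnmo
  sorted[15] = oonnmnnnmno$nmnm
sorted[10] = nnmno$nmnmoonnmn

Answer: nnmno$nmnmoonnmn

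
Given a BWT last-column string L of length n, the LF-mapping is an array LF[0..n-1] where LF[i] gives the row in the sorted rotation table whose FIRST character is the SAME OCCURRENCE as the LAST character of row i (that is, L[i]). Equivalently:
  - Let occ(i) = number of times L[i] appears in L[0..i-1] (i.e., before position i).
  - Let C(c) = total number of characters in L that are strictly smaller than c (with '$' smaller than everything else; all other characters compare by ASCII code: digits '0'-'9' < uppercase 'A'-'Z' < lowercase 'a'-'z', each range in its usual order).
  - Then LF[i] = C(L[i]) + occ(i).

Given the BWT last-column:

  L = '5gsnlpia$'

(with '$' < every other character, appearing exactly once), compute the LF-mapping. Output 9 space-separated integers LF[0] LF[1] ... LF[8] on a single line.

Char counts: '$':1, '5':1, 'a':1, 'g':1, 'i':1, 'l':1, 'n':1, 'p':1, 's':1
C (first-col start): C('$')=0, C('5')=1, C('a')=2, C('g')=3, C('i')=4, C('l')=5, C('n')=6, C('p')=7, C('s')=8
L[0]='5': occ=0, LF[0]=C('5')+0=1+0=1
L[1]='g': occ=0, LF[1]=C('g')+0=3+0=3
L[2]='s': occ=0, LF[2]=C('s')+0=8+0=8
L[3]='n': occ=0, LF[3]=C('n')+0=6+0=6
L[4]='l': occ=0, LF[4]=C('l')+0=5+0=5
L[5]='p': occ=0, LF[5]=C('p')+0=7+0=7
L[6]='i': occ=0, LF[6]=C('i')+0=4+0=4
L[7]='a': occ=0, LF[7]=C('a')+0=2+0=2
L[8]='$': occ=0, LF[8]=C('$')+0=0+0=0

Answer: 1 3 8 6 5 7 4 2 0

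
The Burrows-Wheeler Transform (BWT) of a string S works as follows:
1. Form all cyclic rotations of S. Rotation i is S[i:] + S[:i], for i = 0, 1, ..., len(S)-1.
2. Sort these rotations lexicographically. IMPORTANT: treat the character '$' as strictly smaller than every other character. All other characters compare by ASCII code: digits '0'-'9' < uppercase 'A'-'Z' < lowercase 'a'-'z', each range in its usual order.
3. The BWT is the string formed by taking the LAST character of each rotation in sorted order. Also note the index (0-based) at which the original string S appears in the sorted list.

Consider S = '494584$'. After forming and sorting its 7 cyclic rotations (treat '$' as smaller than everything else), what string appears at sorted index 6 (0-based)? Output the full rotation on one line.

Answer: 94584$4

Derivation:
All 7 rotations (rotation i = S[i:]+S[:i]):
  rot[0] = 494584$
  rot[1] = 94584$4
  rot[2] = 4584$49
  rot[3] = 584$494
  rot[4] = 84$4945
  rot[5] = 4$49458
  rot[6] = $494584
Sorted (with $ < everything):
  sorted[0] = $494584
  sorted[1] = 4$49458
  sorted[2] = 4584$49
  sorted[3] = 494584$
  sorted[4] = 584$494
  sorted[5] = 84$4945
  sorted[6] = 94584$4
sorted[6] = 94584$4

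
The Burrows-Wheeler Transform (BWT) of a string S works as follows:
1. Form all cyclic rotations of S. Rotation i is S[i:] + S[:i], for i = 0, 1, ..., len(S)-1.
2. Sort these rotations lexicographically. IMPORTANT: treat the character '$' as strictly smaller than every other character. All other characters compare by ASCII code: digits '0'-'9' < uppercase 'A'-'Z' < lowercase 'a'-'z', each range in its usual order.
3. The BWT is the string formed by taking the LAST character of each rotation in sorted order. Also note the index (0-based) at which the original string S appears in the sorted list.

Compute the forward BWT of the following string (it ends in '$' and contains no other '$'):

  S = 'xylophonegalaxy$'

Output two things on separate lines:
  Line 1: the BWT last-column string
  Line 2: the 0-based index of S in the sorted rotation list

All 16 rotations (rotation i = S[i:]+S[:i]):
  rot[0] = xylophonegalaxy$
  rot[1] = ylophonegalaxy$x
  rot[2] = lophonegalaxy$xy
  rot[3] = ophonegalaxy$xyl
  rot[4] = phonegalaxy$xylo
  rot[5] = honegalaxy$xylop
  rot[6] = onegalaxy$xyloph
  rot[7] = negalaxy$xylopho
  rot[8] = egalaxy$xylophon
  rot[9] = galaxy$xylophone
  rot[10] = alaxy$xylophoneg
  rot[11] = laxy$xylophonega
  rot[12] = axy$xylophonegal
  rot[13] = xy$xylophonegala
  rot[14] = y$xylophonegalax
  rot[15] = $xylophonegalaxy
Sorted (with $ < everything):
  sorted[0] = $xylophonegalaxy  (last char: 'y')
  sorted[1] = alaxy$xylophoneg  (last char: 'g')
  sorted[2] = axy$xylophonegal  (last char: 'l')
  sorted[3] = egalaxy$xylophon  (last char: 'n')
  sorted[4] = galaxy$xylophone  (last char: 'e')
  sorted[5] = honegalaxy$xylop  (last char: 'p')
  sorted[6] = laxy$xylophonega  (last char: 'a')
  sorted[7] = lophonegalaxy$xy  (last char: 'y')
  sorted[8] = negalaxy$xylopho  (last char: 'o')
  sorted[9] = onegalaxy$xyloph  (last char: 'h')
  sorted[10] = ophonegalaxy$xyl  (last char: 'l')
  sorted[11] = phonegalaxy$xylo  (last char: 'o')
  sorted[12] = xy$xylophonegala  (last char: 'a')
  sorted[13] = xylophonegalaxy$  (last char: '$')
  sorted[14] = y$xylophonegalax  (last char: 'x')
  sorted[15] = ylophonegalaxy$x  (last char: 'x')
Last column: yglnepayohloa$xx
Original string S is at sorted index 13

Answer: yglnepayohloa$xx
13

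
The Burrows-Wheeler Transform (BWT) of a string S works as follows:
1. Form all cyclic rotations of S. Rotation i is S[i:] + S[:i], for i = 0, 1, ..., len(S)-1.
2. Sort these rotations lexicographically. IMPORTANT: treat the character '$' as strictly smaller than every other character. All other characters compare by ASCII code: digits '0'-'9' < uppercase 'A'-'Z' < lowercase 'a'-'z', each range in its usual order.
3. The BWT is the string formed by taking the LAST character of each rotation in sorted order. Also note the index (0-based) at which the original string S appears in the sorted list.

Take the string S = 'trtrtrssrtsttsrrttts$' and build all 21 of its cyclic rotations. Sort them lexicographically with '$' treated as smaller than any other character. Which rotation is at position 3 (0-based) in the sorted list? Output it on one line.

Answer: rtrssrtsttsrrttts$trt

Derivation:
All 21 rotations (rotation i = S[i:]+S[:i]):
  rot[0] = trtrtrssrtsttsrrttts$
  rot[1] = rtrtrssrtsttsrrttts$t
  rot[2] = trtrssrtsttsrrttts$tr
  rot[3] = rtrssrtsttsrrttts$trt
  rot[4] = trssrtsttsrrttts$trtr
  rot[5] = rssrtsttsrrttts$trtrt
  rot[6] = ssrtsttsrrttts$trtrtr
  rot[7] = srtsttsrrttts$trtrtrs
  rot[8] = rtsttsrrttts$trtrtrss
  rot[9] = tsttsrrttts$trtrtrssr
  rot[10] = sttsrrttts$trtrtrssrt
  rot[11] = ttsrrttts$trtrtrssrts
  rot[12] = tsrrttts$trtrtrssrtst
  rot[13] = srrttts$trtrtrssrtstt
  rot[14] = rrttts$trtrtrssrtstts
  rot[15] = rttts$trtrtrssrtsttsr
  rot[16] = ttts$trtrtrssrtsttsrr
  rot[17] = tts$trtrtrssrtsttsrrt
  rot[18] = ts$trtrtrssrtsttsrrtt
  rot[19] = s$trtrtrssrtsttsrrttt
  rot[20] = $trtrtrssrtsttsrrttts
Sorted (with $ < everything):
  sorted[0] = $trtrtrssrtsttsrrttts
  sorted[1] = rrttts$trtrtrssrtstts
  sorted[2] = rssrtsttsrrttts$trtrt
  sorted[3] = rtrssrtsttsrrttts$trt
  sorted[4] = rtrtrssrtsttsrrttts$t
  sorted[5] = rtsttsrrttts$trtrtrss
  sorted[6] = rttts$trtrtrssrtsttsr
  sorted[7] = s$trtrtrssrtsttsrrttt
  sorted[8] = srrttts$trtrtrssrtstt
  sorted[9] = srtsttsrrttts$trtrtrs
  sorted[10] = ssrtsttsrrttts$trtrtr
  sorted[11] = sttsrrttts$trtrtrssrt
  sorted[12] = trssrtsttsrrttts$trtr
  sorted[13] = trtrssrtsttsrrttts$tr
  sorted[14] = trtrtrssrtsttsrrttts$
  sorted[15] = ts$trtrtrssrtsttsrrtt
  sorted[16] = tsrrttts$trtrtrssrtst
  sorted[17] = tsttsrrttts$trtrtrssr
  sorted[18] = tts$trtrtrssrtsttsrrt
  sorted[19] = ttsrrttts$trtrtrssrts
  sorted[20] = ttts$trtrtrssrtsttsrr
sorted[3] = rtrssrtsttsrrttts$trt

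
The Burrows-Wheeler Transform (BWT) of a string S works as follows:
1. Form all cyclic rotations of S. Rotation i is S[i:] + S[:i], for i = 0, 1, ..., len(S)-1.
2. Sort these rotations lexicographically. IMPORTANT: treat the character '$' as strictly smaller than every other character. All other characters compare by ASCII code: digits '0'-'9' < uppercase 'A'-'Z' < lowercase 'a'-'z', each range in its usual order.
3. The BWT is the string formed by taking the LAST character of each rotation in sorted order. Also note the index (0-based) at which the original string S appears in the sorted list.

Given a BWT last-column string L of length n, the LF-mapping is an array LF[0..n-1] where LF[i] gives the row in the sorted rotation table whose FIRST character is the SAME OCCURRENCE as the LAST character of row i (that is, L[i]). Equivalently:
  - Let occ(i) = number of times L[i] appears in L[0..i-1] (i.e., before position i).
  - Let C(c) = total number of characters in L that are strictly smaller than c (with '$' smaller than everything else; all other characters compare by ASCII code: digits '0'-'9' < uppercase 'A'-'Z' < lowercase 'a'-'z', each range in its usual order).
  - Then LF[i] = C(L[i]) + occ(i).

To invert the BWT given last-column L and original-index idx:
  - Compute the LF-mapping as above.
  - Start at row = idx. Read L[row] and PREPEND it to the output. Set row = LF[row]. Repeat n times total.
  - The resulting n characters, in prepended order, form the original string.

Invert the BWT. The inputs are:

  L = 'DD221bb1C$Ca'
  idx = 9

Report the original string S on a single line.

LF mapping: 7 8 3 4 1 10 11 2 5 0 6 9
Walk LF starting at row 9, prepending L[row]:
  step 1: row=9, L[9]='$', prepend. Next row=LF[9]=0
  step 2: row=0, L[0]='D', prepend. Next row=LF[0]=7
  step 3: row=7, L[7]='1', prepend. Next row=LF[7]=2
  step 4: row=2, L[2]='2', prepend. Next row=LF[2]=3
  step 5: row=3, L[3]='2', prepend. Next row=LF[3]=4
  step 6: row=4, L[4]='1', prepend. Next row=LF[4]=1
  step 7: row=1, L[1]='D', prepend. Next row=LF[1]=8
  step 8: row=8, L[8]='C', prepend. Next row=LF[8]=5
  step 9: row=5, L[5]='b', prepend. Next row=LF[5]=10
  step 10: row=10, L[10]='C', prepend. Next row=LF[10]=6
  step 11: row=6, L[6]='b', prepend. Next row=LF[6]=11
  step 12: row=11, L[11]='a', prepend. Next row=LF[11]=9
Reversed output: abCbCD1221D$

Answer: abCbCD1221D$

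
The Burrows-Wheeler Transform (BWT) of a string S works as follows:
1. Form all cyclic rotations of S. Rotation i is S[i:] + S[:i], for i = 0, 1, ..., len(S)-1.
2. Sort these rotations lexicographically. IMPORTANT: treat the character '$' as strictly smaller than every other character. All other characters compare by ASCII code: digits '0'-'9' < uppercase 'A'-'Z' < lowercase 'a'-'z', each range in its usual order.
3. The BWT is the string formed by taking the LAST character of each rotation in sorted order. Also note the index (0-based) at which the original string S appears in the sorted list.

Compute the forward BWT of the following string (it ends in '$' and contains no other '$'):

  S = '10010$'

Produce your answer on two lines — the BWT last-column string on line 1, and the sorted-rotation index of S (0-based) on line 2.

Answer: 01100$
5

Derivation:
All 6 rotations (rotation i = S[i:]+S[:i]):
  rot[0] = 10010$
  rot[1] = 0010$1
  rot[2] = 010$10
  rot[3] = 10$100
  rot[4] = 0$1001
  rot[5] = $10010
Sorted (with $ < everything):
  sorted[0] = $10010  (last char: '0')
  sorted[1] = 0$1001  (last char: '1')
  sorted[2] = 0010$1  (last char: '1')
  sorted[3] = 010$10  (last char: '0')
  sorted[4] = 10$100  (last char: '0')
  sorted[5] = 10010$  (last char: '$')
Last column: 01100$
Original string S is at sorted index 5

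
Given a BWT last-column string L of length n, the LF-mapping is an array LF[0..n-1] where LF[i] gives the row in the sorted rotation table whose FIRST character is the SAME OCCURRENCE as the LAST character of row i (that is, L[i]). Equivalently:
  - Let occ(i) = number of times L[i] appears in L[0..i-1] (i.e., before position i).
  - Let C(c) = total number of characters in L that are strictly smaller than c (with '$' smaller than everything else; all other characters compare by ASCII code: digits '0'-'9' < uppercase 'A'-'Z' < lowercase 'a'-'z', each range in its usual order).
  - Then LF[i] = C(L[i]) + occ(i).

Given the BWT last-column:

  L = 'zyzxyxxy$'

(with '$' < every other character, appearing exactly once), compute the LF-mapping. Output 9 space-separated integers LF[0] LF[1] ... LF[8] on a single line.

Answer: 7 4 8 1 5 2 3 6 0

Derivation:
Char counts: '$':1, 'x':3, 'y':3, 'z':2
C (first-col start): C('$')=0, C('x')=1, C('y')=4, C('z')=7
L[0]='z': occ=0, LF[0]=C('z')+0=7+0=7
L[1]='y': occ=0, LF[1]=C('y')+0=4+0=4
L[2]='z': occ=1, LF[2]=C('z')+1=7+1=8
L[3]='x': occ=0, LF[3]=C('x')+0=1+0=1
L[4]='y': occ=1, LF[4]=C('y')+1=4+1=5
L[5]='x': occ=1, LF[5]=C('x')+1=1+1=2
L[6]='x': occ=2, LF[6]=C('x')+2=1+2=3
L[7]='y': occ=2, LF[7]=C('y')+2=4+2=6
L[8]='$': occ=0, LF[8]=C('$')+0=0+0=0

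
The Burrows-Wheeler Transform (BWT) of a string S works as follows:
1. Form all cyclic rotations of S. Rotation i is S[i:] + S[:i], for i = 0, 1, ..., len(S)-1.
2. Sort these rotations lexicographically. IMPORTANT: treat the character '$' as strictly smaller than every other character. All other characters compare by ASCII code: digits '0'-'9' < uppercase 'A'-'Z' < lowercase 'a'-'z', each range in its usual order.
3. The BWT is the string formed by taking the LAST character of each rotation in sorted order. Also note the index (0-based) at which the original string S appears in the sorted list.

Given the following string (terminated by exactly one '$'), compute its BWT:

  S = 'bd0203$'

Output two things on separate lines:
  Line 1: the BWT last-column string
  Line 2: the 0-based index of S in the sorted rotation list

All 7 rotations (rotation i = S[i:]+S[:i]):
  rot[0] = bd0203$
  rot[1] = d0203$b
  rot[2] = 0203$bd
  rot[3] = 203$bd0
  rot[4] = 03$bd02
  rot[5] = 3$bd020
  rot[6] = $bd0203
Sorted (with $ < everything):
  sorted[0] = $bd0203  (last char: '3')
  sorted[1] = 0203$bd  (last char: 'd')
  sorted[2] = 03$bd02  (last char: '2')
  sorted[3] = 203$bd0  (last char: '0')
  sorted[4] = 3$bd020  (last char: '0')
  sorted[5] = bd0203$  (last char: '$')
  sorted[6] = d0203$b  (last char: 'b')
Last column: 3d200$b
Original string S is at sorted index 5

Answer: 3d200$b
5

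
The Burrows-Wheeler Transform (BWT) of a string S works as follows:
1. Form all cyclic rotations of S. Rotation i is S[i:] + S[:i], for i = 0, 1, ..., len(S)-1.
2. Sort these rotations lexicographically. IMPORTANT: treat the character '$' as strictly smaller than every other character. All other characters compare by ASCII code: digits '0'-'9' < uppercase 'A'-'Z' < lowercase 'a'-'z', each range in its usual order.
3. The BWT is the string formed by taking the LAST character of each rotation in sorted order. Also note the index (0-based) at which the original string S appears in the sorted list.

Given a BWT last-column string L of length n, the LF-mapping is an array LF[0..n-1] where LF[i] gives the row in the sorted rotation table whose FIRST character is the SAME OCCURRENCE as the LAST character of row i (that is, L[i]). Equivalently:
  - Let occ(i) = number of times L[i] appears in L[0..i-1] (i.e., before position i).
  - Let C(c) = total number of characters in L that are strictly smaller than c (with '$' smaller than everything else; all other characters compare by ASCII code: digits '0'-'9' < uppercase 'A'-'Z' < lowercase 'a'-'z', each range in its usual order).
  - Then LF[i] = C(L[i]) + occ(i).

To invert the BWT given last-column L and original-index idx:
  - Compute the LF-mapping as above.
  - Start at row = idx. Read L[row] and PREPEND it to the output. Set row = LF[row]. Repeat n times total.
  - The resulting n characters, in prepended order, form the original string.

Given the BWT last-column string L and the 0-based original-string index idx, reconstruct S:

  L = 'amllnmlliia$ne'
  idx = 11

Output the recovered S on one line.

Answer: millennillama$

Derivation:
LF mapping: 1 10 6 7 12 11 8 9 4 5 2 0 13 3
Walk LF starting at row 11, prepending L[row]:
  step 1: row=11, L[11]='$', prepend. Next row=LF[11]=0
  step 2: row=0, L[0]='a', prepend. Next row=LF[0]=1
  step 3: row=1, L[1]='m', prepend. Next row=LF[1]=10
  step 4: row=10, L[10]='a', prepend. Next row=LF[10]=2
  step 5: row=2, L[2]='l', prepend. Next row=LF[2]=6
  step 6: row=6, L[6]='l', prepend. Next row=LF[6]=8
  step 7: row=8, L[8]='i', prepend. Next row=LF[8]=4
  step 8: row=4, L[4]='n', prepend. Next row=LF[4]=12
  step 9: row=12, L[12]='n', prepend. Next row=LF[12]=13
  step 10: row=13, L[13]='e', prepend. Next row=LF[13]=3
  step 11: row=3, L[3]='l', prepend. Next row=LF[3]=7
  step 12: row=7, L[7]='l', prepend. Next row=LF[7]=9
  step 13: row=9, L[9]='i', prepend. Next row=LF[9]=5
  step 14: row=5, L[5]='m', prepend. Next row=LF[5]=11
Reversed output: millennillama$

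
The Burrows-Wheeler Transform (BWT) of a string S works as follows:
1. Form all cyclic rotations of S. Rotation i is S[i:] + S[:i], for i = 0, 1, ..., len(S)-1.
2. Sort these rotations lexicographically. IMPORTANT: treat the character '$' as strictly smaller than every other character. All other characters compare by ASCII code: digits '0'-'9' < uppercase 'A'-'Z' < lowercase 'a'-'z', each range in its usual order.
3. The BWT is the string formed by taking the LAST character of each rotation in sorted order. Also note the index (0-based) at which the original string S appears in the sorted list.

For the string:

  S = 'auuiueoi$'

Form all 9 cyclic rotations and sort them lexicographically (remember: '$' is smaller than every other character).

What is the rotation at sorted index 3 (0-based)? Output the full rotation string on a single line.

Answer: i$auuiueo

Derivation:
All 9 rotations (rotation i = S[i:]+S[:i]):
  rot[0] = auuiueoi$
  rot[1] = uuiueoi$a
  rot[2] = uiueoi$au
  rot[3] = iueoi$auu
  rot[4] = ueoi$auui
  rot[5] = eoi$auuiu
  rot[6] = oi$auuiue
  rot[7] = i$auuiueo
  rot[8] = $auuiueoi
Sorted (with $ < everything):
  sorted[0] = $auuiueoi
  sorted[1] = auuiueoi$
  sorted[2] = eoi$auuiu
  sorted[3] = i$auuiueo
  sorted[4] = iueoi$auu
  sorted[5] = oi$auuiue
  sorted[6] = ueoi$auui
  sorted[7] = uiueoi$au
  sorted[8] = uuiueoi$a
sorted[3] = i$auuiueo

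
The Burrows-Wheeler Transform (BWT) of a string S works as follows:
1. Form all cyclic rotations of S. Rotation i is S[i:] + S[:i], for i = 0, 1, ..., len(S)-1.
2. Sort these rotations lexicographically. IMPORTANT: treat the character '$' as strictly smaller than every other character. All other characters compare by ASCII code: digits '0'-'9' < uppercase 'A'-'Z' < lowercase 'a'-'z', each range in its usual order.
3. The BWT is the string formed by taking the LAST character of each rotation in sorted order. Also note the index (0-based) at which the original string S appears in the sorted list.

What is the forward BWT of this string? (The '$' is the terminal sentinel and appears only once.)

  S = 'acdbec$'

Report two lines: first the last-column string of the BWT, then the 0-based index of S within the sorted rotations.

Answer: c$deacb
1

Derivation:
All 7 rotations (rotation i = S[i:]+S[:i]):
  rot[0] = acdbec$
  rot[1] = cdbec$a
  rot[2] = dbec$ac
  rot[3] = bec$acd
  rot[4] = ec$acdb
  rot[5] = c$acdbe
  rot[6] = $acdbec
Sorted (with $ < everything):
  sorted[0] = $acdbec  (last char: 'c')
  sorted[1] = acdbec$  (last char: '$')
  sorted[2] = bec$acd  (last char: 'd')
  sorted[3] = c$acdbe  (last char: 'e')
  sorted[4] = cdbec$a  (last char: 'a')
  sorted[5] = dbec$ac  (last char: 'c')
  sorted[6] = ec$acdb  (last char: 'b')
Last column: c$deacb
Original string S is at sorted index 1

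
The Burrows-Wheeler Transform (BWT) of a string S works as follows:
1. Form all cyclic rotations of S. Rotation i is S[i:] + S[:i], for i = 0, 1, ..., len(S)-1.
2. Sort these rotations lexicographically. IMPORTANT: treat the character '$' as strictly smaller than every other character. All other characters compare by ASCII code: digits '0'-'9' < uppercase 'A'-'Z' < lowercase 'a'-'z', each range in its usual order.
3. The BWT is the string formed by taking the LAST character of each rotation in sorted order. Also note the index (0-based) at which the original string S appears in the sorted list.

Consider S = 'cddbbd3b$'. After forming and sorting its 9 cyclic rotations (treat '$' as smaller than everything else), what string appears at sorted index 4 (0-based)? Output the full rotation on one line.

Answer: bd3b$cddb

Derivation:
All 9 rotations (rotation i = S[i:]+S[:i]):
  rot[0] = cddbbd3b$
  rot[1] = ddbbd3b$c
  rot[2] = dbbd3b$cd
  rot[3] = bbd3b$cdd
  rot[4] = bd3b$cddb
  rot[5] = d3b$cddbb
  rot[6] = 3b$cddbbd
  rot[7] = b$cddbbd3
  rot[8] = $cddbbd3b
Sorted (with $ < everything):
  sorted[0] = $cddbbd3b
  sorted[1] = 3b$cddbbd
  sorted[2] = b$cddbbd3
  sorted[3] = bbd3b$cdd
  sorted[4] = bd3b$cddb
  sorted[5] = cddbbd3b$
  sorted[6] = d3b$cddbb
  sorted[7] = dbbd3b$cd
  sorted[8] = ddbbd3b$c
sorted[4] = bd3b$cddb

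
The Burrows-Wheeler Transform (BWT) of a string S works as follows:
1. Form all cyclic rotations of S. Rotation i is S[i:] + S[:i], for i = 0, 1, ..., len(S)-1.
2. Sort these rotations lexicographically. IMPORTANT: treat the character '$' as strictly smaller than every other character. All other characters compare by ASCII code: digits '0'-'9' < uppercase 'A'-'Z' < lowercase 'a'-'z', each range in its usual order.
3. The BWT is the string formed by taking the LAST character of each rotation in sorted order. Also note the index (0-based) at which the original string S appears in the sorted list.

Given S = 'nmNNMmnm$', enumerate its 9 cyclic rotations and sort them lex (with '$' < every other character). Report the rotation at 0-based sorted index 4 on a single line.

All 9 rotations (rotation i = S[i:]+S[:i]):
  rot[0] = nmNNMmnm$
  rot[1] = mNNMmnm$n
  rot[2] = NNMmnm$nm
  rot[3] = NMmnm$nmN
  rot[4] = Mmnm$nmNN
  rot[5] = mnm$nmNNM
  rot[6] = nm$nmNNMm
  rot[7] = m$nmNNMmn
  rot[8] = $nmNNMmnm
Sorted (with $ < everything):
  sorted[0] = $nmNNMmnm
  sorted[1] = Mmnm$nmNN
  sorted[2] = NMmnm$nmN
  sorted[3] = NNMmnm$nm
  sorted[4] = m$nmNNMmn
  sorted[5] = mNNMmnm$n
  sorted[6] = mnm$nmNNM
  sorted[7] = nm$nmNNMm
  sorted[8] = nmNNMmnm$
sorted[4] = m$nmNNMmn

Answer: m$nmNNMmn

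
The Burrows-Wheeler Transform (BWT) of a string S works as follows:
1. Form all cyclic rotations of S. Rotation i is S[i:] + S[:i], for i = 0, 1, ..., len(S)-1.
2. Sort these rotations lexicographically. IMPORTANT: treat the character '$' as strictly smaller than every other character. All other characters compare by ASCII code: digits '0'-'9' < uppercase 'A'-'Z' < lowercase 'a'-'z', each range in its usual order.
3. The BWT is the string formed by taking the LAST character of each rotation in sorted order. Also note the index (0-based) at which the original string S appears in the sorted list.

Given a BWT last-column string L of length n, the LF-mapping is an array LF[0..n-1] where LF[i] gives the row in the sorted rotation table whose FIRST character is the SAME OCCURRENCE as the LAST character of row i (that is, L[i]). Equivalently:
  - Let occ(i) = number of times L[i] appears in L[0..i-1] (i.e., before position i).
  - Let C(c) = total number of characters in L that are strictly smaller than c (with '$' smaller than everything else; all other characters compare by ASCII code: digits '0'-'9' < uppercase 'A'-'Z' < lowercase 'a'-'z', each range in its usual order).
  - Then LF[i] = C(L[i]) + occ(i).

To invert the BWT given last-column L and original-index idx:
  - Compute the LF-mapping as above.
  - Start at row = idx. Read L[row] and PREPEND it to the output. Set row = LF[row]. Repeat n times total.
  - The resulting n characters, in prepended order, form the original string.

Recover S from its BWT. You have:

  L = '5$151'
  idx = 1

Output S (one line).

LF mapping: 3 0 1 4 2
Walk LF starting at row 1, prepending L[row]:
  step 1: row=1, L[1]='$', prepend. Next row=LF[1]=0
  step 2: row=0, L[0]='5', prepend. Next row=LF[0]=3
  step 3: row=3, L[3]='5', prepend. Next row=LF[3]=4
  step 4: row=4, L[4]='1', prepend. Next row=LF[4]=2
  step 5: row=2, L[2]='1', prepend. Next row=LF[2]=1
Reversed output: 1155$

Answer: 1155$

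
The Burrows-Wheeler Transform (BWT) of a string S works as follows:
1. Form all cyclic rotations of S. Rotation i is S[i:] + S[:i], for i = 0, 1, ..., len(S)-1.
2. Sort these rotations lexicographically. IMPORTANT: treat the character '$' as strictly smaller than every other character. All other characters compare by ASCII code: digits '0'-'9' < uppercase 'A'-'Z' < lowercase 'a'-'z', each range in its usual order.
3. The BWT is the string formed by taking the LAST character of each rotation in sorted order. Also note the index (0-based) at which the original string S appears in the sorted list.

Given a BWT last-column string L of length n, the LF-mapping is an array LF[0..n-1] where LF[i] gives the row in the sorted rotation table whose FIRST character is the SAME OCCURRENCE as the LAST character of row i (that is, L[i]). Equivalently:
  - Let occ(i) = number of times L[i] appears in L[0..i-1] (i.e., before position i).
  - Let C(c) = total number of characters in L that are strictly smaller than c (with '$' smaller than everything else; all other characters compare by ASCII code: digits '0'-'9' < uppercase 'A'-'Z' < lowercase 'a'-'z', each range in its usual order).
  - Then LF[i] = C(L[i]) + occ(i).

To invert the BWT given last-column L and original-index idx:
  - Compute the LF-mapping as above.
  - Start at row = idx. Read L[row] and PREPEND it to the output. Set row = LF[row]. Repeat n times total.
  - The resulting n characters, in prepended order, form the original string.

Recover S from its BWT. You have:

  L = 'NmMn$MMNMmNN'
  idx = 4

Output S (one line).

LF mapping: 5 9 1 11 0 2 3 6 4 10 7 8
Walk LF starting at row 4, prepending L[row]:
  step 1: row=4, L[4]='$', prepend. Next row=LF[4]=0
  step 2: row=0, L[0]='N', prepend. Next row=LF[0]=5
  step 3: row=5, L[5]='M', prepend. Next row=LF[5]=2
  step 4: row=2, L[2]='M', prepend. Next row=LF[2]=1
  step 5: row=1, L[1]='m', prepend. Next row=LF[1]=9
  step 6: row=9, L[9]='m', prepend. Next row=LF[9]=10
  step 7: row=10, L[10]='N', prepend. Next row=LF[10]=7
  step 8: row=7, L[7]='N', prepend. Next row=LF[7]=6
  step 9: row=6, L[6]='M', prepend. Next row=LF[6]=3
  step 10: row=3, L[3]='n', prepend. Next row=LF[3]=11
  step 11: row=11, L[11]='N', prepend. Next row=LF[11]=8
  step 12: row=8, L[8]='M', prepend. Next row=LF[8]=4
Reversed output: MNnMNNmmMMN$

Answer: MNnMNNmmMMN$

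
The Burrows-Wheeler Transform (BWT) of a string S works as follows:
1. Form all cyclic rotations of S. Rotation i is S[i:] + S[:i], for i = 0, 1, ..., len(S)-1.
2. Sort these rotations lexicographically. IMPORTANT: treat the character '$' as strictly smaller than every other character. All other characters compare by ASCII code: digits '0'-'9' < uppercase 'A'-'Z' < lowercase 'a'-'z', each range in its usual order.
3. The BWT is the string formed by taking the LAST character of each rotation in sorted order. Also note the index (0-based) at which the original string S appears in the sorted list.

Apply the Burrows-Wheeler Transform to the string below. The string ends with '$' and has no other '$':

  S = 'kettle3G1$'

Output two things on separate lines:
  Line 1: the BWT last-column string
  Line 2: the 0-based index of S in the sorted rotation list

All 10 rotations (rotation i = S[i:]+S[:i]):
  rot[0] = kettle3G1$
  rot[1] = ettle3G1$k
  rot[2] = ttle3G1$ke
  rot[3] = tle3G1$ket
  rot[4] = le3G1$kett
  rot[5] = e3G1$kettl
  rot[6] = 3G1$kettle
  rot[7] = G1$kettle3
  rot[8] = 1$kettle3G
  rot[9] = $kettle3G1
Sorted (with $ < everything):
  sorted[0] = $kettle3G1  (last char: '1')
  sorted[1] = 1$kettle3G  (last char: 'G')
  sorted[2] = 3G1$kettle  (last char: 'e')
  sorted[3] = G1$kettle3  (last char: '3')
  sorted[4] = e3G1$kettl  (last char: 'l')
  sorted[5] = ettle3G1$k  (last char: 'k')
  sorted[6] = kettle3G1$  (last char: '$')
  sorted[7] = le3G1$kett  (last char: 't')
  sorted[8] = tle3G1$ket  (last char: 't')
  sorted[9] = ttle3G1$ke  (last char: 'e')
Last column: 1Ge3lk$tte
Original string S is at sorted index 6

Answer: 1Ge3lk$tte
6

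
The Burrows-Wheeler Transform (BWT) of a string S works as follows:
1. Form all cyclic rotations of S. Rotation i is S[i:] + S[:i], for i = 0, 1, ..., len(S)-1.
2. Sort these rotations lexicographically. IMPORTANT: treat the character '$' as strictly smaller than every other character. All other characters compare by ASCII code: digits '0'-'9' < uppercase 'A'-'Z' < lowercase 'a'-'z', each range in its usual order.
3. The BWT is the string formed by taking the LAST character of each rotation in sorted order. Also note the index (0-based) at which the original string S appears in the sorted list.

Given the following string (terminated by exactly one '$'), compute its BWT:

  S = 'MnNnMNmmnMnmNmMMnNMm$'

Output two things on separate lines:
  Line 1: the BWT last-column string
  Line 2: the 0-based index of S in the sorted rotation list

All 21 rotations (rotation i = S[i:]+S[:i]):
  rot[0] = MnNnMNmmnMnmNmMMnNMm$
  rot[1] = nNnMNmmnMnmNmMMnNMm$M
  rot[2] = NnMNmmnMnmNmMMnNMm$Mn
  rot[3] = nMNmmnMnmNmMMnNMm$MnN
  rot[4] = MNmmnMnmNmMMnNMm$MnNn
  rot[5] = NmmnMnmNmMMnNMm$MnNnM
  rot[6] = mmnMnmNmMMnNMm$MnNnMN
  rot[7] = mnMnmNmMMnNMm$MnNnMNm
  rot[8] = nMnmNmMMnNMm$MnNnMNmm
  rot[9] = MnmNmMMnNMm$MnNnMNmmn
  rot[10] = nmNmMMnNMm$MnNnMNmmnM
  rot[11] = mNmMMnNMm$MnNnMNmmnMn
  rot[12] = NmMMnNMm$MnNnMNmmnMnm
  rot[13] = mMMnNMm$MnNnMNmmnMnmN
  rot[14] = MMnNMm$MnNnMNmmnMnmNm
  rot[15] = MnNMm$MnNnMNmmnMnmNmM
  rot[16] = nNMm$MnNnMNmmnMnmNmMM
  rot[17] = NMm$MnNnMNmmnMnmNmMMn
  rot[18] = Mm$MnNnMNmmnMnmNmMMnN
  rot[19] = m$MnNnMNmmnMnmNmMMnNM
  rot[20] = $MnNnMNmmnMnmNmMMnNMm
Sorted (with $ < everything):
  sorted[0] = $MnNnMNmmnMnmNmMMnNMm  (last char: 'm')
  sorted[1] = MMnNMm$MnNnMNmmnMnmNm  (last char: 'm')
  sorted[2] = MNmmnMnmNmMMnNMm$MnNn  (last char: 'n')
  sorted[3] = Mm$MnNnMNmmnMnmNmMMnN  (last char: 'N')
  sorted[4] = MnNMm$MnNnMNmmnMnmNmM  (last char: 'M')
  sorted[5] = MnNnMNmmnMnmNmMMnNMm$  (last char: '$')
  sorted[6] = MnmNmMMnNMm$MnNnMNmmn  (last char: 'n')
  sorted[7] = NMm$MnNnMNmmnMnmNmMMn  (last char: 'n')
  sorted[8] = NmMMnNMm$MnNnMNmmnMnm  (last char: 'm')
  sorted[9] = NmmnMnmNmMMnNMm$MnNnM  (last char: 'M')
  sorted[10] = NnMNmmnMnmNmMMnNMm$Mn  (last char: 'n')
  sorted[11] = m$MnNnMNmmnMnmNmMMnNM  (last char: 'M')
  sorted[12] = mMMnNMm$MnNnMNmmnMnmN  (last char: 'N')
  sorted[13] = mNmMMnNMm$MnNnMNmmnMn  (last char: 'n')
  sorted[14] = mmnMnmNmMMnNMm$MnNnMN  (last char: 'N')
  sorted[15] = mnMnmNmMMnNMm$MnNnMNm  (last char: 'm')
  sorted[16] = nMNmmnMnmNmMMnNMm$MnN  (last char: 'N')
  sorted[17] = nMnmNmMMnNMm$MnNnMNmm  (last char: 'm')
  sorted[18] = nNMm$MnNnMNmmnMnmNmMM  (last char: 'M')
  sorted[19] = nNnMNmmnMnmNmMMnNMm$M  (last char: 'M')
  sorted[20] = nmNmMMnNMm$MnNnMNmmnM  (last char: 'M')
Last column: mmnNM$nnmMnMNnNmNmMMM
Original string S is at sorted index 5

Answer: mmnNM$nnmMnMNnNmNmMMM
5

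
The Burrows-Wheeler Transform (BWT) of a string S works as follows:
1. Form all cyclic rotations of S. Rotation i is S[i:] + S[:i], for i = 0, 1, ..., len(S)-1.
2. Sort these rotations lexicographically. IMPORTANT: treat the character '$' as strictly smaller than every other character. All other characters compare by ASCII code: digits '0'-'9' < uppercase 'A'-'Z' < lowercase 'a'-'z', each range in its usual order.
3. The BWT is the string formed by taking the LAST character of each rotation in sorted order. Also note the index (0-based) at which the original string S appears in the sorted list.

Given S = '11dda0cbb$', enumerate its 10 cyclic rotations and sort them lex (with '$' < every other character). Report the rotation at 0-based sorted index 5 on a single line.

All 10 rotations (rotation i = S[i:]+S[:i]):
  rot[0] = 11dda0cbb$
  rot[1] = 1dda0cbb$1
  rot[2] = dda0cbb$11
  rot[3] = da0cbb$11d
  rot[4] = a0cbb$11dd
  rot[5] = 0cbb$11dda
  rot[6] = cbb$11dda0
  rot[7] = bb$11dda0c
  rot[8] = b$11dda0cb
  rot[9] = $11dda0cbb
Sorted (with $ < everything):
  sorted[0] = $11dda0cbb
  sorted[1] = 0cbb$11dda
  sorted[2] = 11dda0cbb$
  sorted[3] = 1dda0cbb$1
  sorted[4] = a0cbb$11dd
  sorted[5] = b$11dda0cb
  sorted[6] = bb$11dda0c
  sorted[7] = cbb$11dda0
  sorted[8] = da0cbb$11d
  sorted[9] = dda0cbb$11
sorted[5] = b$11dda0cb

Answer: b$11dda0cb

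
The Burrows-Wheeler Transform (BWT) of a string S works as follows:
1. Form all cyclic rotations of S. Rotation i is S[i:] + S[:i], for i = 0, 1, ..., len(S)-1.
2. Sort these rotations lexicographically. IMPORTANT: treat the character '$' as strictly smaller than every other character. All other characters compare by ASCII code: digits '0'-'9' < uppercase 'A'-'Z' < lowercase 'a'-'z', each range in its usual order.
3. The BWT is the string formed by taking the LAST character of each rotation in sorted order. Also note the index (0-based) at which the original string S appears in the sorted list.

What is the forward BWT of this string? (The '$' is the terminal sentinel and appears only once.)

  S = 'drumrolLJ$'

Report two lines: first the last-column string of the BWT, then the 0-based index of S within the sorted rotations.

Answer: JLl$ourmdr
3

Derivation:
All 10 rotations (rotation i = S[i:]+S[:i]):
  rot[0] = drumrolLJ$
  rot[1] = rumrolLJ$d
  rot[2] = umrolLJ$dr
  rot[3] = mrolLJ$dru
  rot[4] = rolLJ$drum
  rot[5] = olLJ$drumr
  rot[6] = lLJ$drumro
  rot[7] = LJ$drumrol
  rot[8] = J$drumrolL
  rot[9] = $drumrolLJ
Sorted (with $ < everything):
  sorted[0] = $drumrolLJ  (last char: 'J')
  sorted[1] = J$drumrolL  (last char: 'L')
  sorted[2] = LJ$drumrol  (last char: 'l')
  sorted[3] = drumrolLJ$  (last char: '$')
  sorted[4] = lLJ$drumro  (last char: 'o')
  sorted[5] = mrolLJ$dru  (last char: 'u')
  sorted[6] = olLJ$drumr  (last char: 'r')
  sorted[7] = rolLJ$drum  (last char: 'm')
  sorted[8] = rumrolLJ$d  (last char: 'd')
  sorted[9] = umrolLJ$dr  (last char: 'r')
Last column: JLl$ourmdr
Original string S is at sorted index 3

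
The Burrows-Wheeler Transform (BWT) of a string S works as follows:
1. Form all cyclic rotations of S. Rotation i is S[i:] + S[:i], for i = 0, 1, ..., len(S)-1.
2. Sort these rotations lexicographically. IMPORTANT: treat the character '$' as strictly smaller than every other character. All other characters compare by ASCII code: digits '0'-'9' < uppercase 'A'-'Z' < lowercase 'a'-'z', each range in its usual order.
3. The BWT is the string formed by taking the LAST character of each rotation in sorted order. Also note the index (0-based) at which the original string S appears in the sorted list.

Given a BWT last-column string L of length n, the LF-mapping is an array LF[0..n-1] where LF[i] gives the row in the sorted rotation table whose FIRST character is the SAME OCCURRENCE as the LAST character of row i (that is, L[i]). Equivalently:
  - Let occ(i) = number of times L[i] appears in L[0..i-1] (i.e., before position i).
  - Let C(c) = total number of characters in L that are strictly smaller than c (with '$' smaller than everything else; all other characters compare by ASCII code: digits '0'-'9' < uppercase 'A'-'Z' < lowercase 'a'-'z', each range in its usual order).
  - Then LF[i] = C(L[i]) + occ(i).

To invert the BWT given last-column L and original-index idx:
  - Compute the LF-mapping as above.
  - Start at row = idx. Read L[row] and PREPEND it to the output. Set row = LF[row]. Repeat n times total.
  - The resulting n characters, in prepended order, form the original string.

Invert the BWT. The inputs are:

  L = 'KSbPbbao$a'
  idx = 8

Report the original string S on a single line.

Answer: baobabPSK$

Derivation:
LF mapping: 1 3 6 2 7 8 4 9 0 5
Walk LF starting at row 8, prepending L[row]:
  step 1: row=8, L[8]='$', prepend. Next row=LF[8]=0
  step 2: row=0, L[0]='K', prepend. Next row=LF[0]=1
  step 3: row=1, L[1]='S', prepend. Next row=LF[1]=3
  step 4: row=3, L[3]='P', prepend. Next row=LF[3]=2
  step 5: row=2, L[2]='b', prepend. Next row=LF[2]=6
  step 6: row=6, L[6]='a', prepend. Next row=LF[6]=4
  step 7: row=4, L[4]='b', prepend. Next row=LF[4]=7
  step 8: row=7, L[7]='o', prepend. Next row=LF[7]=9
  step 9: row=9, L[9]='a', prepend. Next row=LF[9]=5
  step 10: row=5, L[5]='b', prepend. Next row=LF[5]=8
Reversed output: baobabPSK$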